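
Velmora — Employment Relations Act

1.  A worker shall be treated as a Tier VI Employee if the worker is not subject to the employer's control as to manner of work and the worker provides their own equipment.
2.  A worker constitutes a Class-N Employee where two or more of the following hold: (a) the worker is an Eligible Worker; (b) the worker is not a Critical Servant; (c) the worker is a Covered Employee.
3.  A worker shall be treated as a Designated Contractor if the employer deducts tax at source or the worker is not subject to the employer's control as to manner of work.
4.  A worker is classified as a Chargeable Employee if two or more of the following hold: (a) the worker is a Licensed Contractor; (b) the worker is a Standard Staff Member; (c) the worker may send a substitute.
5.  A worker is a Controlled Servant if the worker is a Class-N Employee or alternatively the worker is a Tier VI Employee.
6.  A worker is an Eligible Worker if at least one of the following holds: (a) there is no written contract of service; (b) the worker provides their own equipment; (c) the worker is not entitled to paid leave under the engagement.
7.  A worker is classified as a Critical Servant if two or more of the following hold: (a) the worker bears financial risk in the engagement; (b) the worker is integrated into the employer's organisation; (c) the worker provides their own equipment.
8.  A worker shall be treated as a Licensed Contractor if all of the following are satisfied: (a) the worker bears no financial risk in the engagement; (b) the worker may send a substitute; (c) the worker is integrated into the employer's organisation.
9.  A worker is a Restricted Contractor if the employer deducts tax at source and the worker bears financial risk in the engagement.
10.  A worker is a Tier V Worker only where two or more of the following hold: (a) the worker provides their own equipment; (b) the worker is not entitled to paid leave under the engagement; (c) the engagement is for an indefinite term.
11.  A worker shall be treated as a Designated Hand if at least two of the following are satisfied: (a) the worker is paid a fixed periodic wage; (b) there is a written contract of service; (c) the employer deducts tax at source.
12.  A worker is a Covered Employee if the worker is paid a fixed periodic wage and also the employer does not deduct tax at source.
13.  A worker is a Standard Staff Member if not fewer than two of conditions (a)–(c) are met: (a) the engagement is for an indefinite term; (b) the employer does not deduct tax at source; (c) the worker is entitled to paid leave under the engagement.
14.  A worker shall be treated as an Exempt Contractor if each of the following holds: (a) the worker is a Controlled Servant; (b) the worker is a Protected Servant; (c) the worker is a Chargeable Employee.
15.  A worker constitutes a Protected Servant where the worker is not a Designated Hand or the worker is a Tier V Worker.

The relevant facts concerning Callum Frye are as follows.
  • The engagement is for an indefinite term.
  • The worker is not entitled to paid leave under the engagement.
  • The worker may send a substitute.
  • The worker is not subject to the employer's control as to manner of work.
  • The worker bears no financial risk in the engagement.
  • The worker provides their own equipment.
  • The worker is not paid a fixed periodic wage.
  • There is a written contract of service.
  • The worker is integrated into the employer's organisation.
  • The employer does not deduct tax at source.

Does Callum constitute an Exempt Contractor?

paragraph 6 — Eligible Worker: [there is no written contract of service? no] OR [the worker provides their own equipment? yes] OR [the worker is not entitled to paid leave under the engagement? yes] → satisfied.
paragraph 7 — Critical Servant: the worker bears financial risk in the engagement? no; the worker is integrated into the employer's organisation? yes; the worker provides their own equipment? yes — 2 of 3 hold (need ≥2) → satisfied.
paragraph 12 — Covered Employee: [the worker is paid a fixed periodic wage? no] AND [the employer does not deduct tax at source? yes] → not satisfied.
paragraph 2 — Class-N Employee: Eligible Worker (paragraph 6)? yes; not a Critical Servant (paragraph 7)? no; Covered Employee (paragraph 12)? no — 1 of 3 hold (need ≥2) → not satisfied.
paragraph 1 — Tier VI Employee: [the worker is not subject to the employer's control as to manner of work? yes] AND [the worker provides their own equipment? yes] → satisfied.
paragraph 5 — Controlled Servant: [Class-N Employee (paragraph 2)? no] OR [Tier VI Employee (paragraph 1)? yes] → satisfied.
paragraph 11 — Designated Hand: the worker is paid a fixed periodic wage? no; there is a written contract of service? yes; the employer deducts tax at source? no — 1 of 3 hold (need ≥2) → not satisfied.
paragraph 10 — Tier V Worker: the worker provides their own equipment? yes; the worker is not entitled to paid leave under the engagement? yes; the engagement is for an indefinite term? yes — 3 of 3 hold (need ≥2) → satisfied.
paragraph 15 — Protected Servant: [not a Designated Hand (paragraph 11)? yes] OR [Tier V Worker (paragraph 10)? yes] → satisfied.
paragraph 8 — Licensed Contractor: [the worker bears no financial risk in the engagement? yes] AND [the worker may send a substitute? yes] AND [the worker is integrated into the employer's organisation? yes] → satisfied.
paragraph 13 — Standard Staff Member: the engagement is for an indefinite term? yes; the employer does not deduct tax at source? yes; the worker is entitled to paid leave under the engagement? no — 2 of 3 hold (need ≥2) → satisfied.
paragraph 4 — Chargeable Employee: Licensed Contractor (paragraph 8)? yes; Standard Staff Member (paragraph 13)? yes; the worker may send a substitute? yes — 3 of 3 hold (need ≥2) → satisfied.
paragraph 14 — Exempt Contractor: [Controlled Servant (paragraph 5)? yes] AND [Protected Servant (paragraph 15)? yes] AND [Chargeable Employee (paragraph 4)? yes] → satisfied.

Yes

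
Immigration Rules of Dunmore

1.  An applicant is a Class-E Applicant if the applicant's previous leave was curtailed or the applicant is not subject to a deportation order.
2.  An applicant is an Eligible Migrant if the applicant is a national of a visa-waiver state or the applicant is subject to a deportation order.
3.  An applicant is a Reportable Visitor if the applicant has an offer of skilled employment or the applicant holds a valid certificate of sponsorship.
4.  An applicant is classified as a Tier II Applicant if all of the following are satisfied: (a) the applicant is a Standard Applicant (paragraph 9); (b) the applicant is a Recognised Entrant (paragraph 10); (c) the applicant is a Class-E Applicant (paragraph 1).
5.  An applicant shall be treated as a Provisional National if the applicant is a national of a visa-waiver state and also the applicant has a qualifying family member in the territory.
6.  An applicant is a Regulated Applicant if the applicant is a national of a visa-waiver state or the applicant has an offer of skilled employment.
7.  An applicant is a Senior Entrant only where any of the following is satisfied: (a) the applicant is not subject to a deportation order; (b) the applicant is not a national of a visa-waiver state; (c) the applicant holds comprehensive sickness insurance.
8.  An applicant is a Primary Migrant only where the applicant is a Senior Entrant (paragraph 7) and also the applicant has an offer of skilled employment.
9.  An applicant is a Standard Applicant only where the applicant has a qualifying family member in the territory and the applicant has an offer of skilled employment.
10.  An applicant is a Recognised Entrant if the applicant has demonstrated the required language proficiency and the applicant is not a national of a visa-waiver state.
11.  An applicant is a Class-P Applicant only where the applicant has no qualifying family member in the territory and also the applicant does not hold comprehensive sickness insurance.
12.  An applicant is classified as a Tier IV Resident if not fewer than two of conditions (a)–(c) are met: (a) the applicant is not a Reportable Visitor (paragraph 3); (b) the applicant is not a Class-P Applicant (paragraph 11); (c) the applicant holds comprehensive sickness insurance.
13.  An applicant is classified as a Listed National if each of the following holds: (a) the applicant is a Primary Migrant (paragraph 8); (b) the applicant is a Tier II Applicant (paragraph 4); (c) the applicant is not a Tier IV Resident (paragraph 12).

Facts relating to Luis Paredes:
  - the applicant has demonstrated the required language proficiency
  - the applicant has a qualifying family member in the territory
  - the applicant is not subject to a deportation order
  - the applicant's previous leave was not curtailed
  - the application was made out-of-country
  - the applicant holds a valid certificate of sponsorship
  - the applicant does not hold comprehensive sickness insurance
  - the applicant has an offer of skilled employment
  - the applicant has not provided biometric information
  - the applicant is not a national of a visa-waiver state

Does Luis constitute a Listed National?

Yes

paragraph 7 — Senior Entrant: [the applicant is not subject to a deportation order? yes] OR [the applicant is not a national of a visa-waiver state? yes] OR [the applicant holds comprehensive sickness insurance? no] → satisfied.
paragraph 8 — Primary Migrant: [Senior Entrant (paragraph 7)? yes] AND [the applicant has an offer of skilled employment? yes] → satisfied.
paragraph 9 — Standard Applicant: [the applicant has a qualifying family member in the territory? yes] AND [the applicant has an offer of skilled employment? yes] → satisfied.
paragraph 10 — Recognised Entrant: [the applicant has demonstrated the required language proficiency? yes] AND [the applicant is not a national of a visa-waiver state? yes] → satisfied.
paragraph 1 — Class-E Applicant: [the applicant's previous leave was curtailed? no] OR [the applicant is not subject to a deportation order? yes] → satisfied.
paragraph 4 — Tier II Applicant: [Standard Applicant (paragraph 9)? yes] AND [Recognised Entrant (paragraph 10)? yes] AND [Class-E Applicant (paragraph 1)? yes] → satisfied.
paragraph 3 — Reportable Visitor: [the applicant has an offer of skilled employment? yes] OR [the applicant holds a valid certificate of sponsorship? yes] → satisfied.
paragraph 11 — Class-P Applicant: [the applicant has no qualifying family member in the territory? no] AND [the applicant does not hold comprehensive sickness insurance? yes] → not satisfied.
paragraph 12 — Tier IV Resident: not a Reportable Visitor (paragraph 3)? no; not a Class-P Applicant (paragraph 11)? yes; the applicant holds comprehensive sickness insurance? no — 1 of 3 hold (need ≥2) → not satisfied.
paragraph 13 — Listed National: [Primary Migrant (paragraph 8)? yes] AND [Tier II Applicant (paragraph 4)? yes] AND [not a Tier IV Resident (paragraph 12)? yes] → satisfied.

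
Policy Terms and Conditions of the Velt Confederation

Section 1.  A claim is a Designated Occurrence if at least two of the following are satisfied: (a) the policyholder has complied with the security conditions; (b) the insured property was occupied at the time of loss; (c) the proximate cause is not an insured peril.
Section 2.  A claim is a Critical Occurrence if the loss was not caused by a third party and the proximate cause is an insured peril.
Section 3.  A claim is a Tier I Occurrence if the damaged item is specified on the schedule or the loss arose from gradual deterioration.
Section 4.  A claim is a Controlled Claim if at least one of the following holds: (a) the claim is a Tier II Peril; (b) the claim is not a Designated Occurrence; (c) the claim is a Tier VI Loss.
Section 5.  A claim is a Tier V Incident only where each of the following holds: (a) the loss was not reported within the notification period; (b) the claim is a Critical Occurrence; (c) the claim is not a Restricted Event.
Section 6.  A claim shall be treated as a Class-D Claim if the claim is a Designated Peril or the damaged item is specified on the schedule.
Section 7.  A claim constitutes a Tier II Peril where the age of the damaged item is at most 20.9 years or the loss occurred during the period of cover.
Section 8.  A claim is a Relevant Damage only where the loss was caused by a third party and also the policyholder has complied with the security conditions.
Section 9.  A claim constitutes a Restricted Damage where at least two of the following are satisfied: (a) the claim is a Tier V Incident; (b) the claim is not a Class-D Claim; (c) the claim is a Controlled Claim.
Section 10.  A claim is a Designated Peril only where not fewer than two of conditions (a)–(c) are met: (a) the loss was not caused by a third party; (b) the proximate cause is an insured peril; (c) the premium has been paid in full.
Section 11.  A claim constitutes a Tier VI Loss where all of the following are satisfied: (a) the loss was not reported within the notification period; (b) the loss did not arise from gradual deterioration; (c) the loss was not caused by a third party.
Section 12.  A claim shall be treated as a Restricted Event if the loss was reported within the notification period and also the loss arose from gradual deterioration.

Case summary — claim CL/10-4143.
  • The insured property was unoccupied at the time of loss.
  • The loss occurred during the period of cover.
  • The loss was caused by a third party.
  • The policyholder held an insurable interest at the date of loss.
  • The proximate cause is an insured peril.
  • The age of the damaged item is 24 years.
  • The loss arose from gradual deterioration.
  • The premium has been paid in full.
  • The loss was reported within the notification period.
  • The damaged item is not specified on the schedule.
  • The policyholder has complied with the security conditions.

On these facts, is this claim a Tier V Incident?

section 2 — Critical Occurrence: [the loss was not caused by a third party? no] AND [the proximate cause is an insured peril? yes] → not satisfied.
section 12 — Restricted Event: [the loss was reported within the notification period? yes] AND [the loss arose from gradual deterioration? yes] → satisfied.
section 5 — Tier V Incident: [the loss was not reported within the notification period? no] AND [Critical Occurrence (section 2)? no] AND [not a Restricted Event (section 12)? no] → not satisfied.

No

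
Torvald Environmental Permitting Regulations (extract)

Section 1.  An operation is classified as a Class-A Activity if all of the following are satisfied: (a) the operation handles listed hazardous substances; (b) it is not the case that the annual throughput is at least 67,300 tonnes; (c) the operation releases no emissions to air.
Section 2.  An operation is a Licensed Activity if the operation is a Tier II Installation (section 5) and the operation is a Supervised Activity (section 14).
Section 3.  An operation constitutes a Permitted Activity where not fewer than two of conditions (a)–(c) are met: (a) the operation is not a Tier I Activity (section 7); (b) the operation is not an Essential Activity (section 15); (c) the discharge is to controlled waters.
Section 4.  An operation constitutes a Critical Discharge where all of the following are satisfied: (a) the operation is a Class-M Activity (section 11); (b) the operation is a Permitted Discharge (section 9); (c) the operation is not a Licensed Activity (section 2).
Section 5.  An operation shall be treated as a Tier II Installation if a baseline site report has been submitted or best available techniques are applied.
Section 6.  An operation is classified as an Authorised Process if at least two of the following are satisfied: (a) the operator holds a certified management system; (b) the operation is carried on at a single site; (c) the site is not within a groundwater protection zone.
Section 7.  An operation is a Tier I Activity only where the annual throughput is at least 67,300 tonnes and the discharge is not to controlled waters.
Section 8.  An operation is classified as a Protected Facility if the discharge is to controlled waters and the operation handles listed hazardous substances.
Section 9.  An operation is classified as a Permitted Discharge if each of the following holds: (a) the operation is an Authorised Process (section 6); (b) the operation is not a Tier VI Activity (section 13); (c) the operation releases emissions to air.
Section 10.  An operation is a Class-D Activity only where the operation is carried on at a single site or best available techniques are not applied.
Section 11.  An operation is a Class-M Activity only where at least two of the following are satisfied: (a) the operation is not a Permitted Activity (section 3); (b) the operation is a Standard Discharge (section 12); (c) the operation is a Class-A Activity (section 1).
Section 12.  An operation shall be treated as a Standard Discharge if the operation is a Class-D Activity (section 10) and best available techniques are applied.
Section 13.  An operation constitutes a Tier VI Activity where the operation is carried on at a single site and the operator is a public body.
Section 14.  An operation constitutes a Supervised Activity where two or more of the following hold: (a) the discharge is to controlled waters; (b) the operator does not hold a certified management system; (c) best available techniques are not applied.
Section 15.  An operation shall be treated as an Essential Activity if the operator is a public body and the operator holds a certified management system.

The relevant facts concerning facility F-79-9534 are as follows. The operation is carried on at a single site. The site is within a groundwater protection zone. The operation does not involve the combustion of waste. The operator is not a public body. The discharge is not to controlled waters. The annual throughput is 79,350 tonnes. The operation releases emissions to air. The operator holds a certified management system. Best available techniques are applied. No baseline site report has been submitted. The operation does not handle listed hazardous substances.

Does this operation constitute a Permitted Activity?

section 7 — Tier I Activity: [annual throughput: 79,350 tonnes ≥ 67,300 tonnes? yes] AND [the discharge is not to controlled waters? yes] → satisfied.
section 15 — Essential Activity: [the operator is a public body? no] AND [the operator holds a certified management system? yes] → not satisfied.
section 3 — Permitted Activity: not a Tier I Activity (section 7)? no; not an Essential Activity (section 15)? yes; the discharge is to controlled waters? no — 1 of 3 hold (need ≥2) → not satisfied.

No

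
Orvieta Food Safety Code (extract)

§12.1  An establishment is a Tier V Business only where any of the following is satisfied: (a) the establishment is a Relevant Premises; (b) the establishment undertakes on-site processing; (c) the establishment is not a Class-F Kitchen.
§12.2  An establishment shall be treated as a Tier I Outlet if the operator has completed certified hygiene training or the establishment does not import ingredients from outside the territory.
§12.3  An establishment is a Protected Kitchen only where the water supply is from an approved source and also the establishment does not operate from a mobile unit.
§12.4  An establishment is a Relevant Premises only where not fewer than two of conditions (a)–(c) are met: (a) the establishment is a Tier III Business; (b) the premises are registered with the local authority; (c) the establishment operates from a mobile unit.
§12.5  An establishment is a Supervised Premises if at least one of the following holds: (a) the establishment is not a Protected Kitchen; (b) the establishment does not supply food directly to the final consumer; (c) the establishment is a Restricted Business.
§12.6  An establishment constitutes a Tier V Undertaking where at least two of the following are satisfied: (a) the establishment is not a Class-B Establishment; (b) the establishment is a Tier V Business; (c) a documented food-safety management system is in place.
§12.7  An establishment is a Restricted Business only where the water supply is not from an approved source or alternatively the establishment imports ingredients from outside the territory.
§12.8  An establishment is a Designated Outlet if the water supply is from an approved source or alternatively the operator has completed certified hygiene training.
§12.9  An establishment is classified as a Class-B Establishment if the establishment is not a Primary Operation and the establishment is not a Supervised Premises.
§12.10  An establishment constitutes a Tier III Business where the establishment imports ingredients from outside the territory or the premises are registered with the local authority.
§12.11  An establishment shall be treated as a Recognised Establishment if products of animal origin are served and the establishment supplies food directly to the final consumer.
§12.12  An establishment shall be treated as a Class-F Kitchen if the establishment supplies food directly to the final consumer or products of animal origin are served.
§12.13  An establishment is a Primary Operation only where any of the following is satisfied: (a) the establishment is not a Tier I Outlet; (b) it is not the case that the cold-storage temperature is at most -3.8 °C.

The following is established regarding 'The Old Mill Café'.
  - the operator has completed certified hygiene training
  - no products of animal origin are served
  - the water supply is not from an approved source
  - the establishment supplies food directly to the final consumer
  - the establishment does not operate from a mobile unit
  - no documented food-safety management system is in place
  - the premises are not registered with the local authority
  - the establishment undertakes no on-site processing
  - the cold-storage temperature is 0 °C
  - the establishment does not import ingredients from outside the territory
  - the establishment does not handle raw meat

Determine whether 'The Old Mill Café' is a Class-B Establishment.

Under §12.2: the operator has completed certified hygiene training? yes; or the establishment does not import ingredients from outside the territory? yes. So the establishment is a Tier I Outlet.
Under §12.13: not a Tier I Outlet (§12.2)? no; or cold-storage temperature: 0 °C ≤ -3.8 °C? no, so negated condition yes. So the establishment is a Primary Operation.
Under §12.3: the water supply is from an approved source? no; and the establishment does not operate from a mobile unit? yes. So the establishment is not a Protected Kitchen.
Under §12.7: the water supply is not from an approved source? yes; or the establishment imports ingredients from outside the territory? no. So the establishment is a Restricted Business.
Under §12.5: not a Protected Kitchen (§12.3)? yes; or the establishment does not supply food directly to the final consumer? no; or Restricted Business (§12.7)? yes. So the establishment is a Supervised Premises.
Under §12.9: not a Primary Operation (§12.13)? no; and not a Supervised Premises (§12.5)? no. So the establishment is not a Class-B Establishment.

No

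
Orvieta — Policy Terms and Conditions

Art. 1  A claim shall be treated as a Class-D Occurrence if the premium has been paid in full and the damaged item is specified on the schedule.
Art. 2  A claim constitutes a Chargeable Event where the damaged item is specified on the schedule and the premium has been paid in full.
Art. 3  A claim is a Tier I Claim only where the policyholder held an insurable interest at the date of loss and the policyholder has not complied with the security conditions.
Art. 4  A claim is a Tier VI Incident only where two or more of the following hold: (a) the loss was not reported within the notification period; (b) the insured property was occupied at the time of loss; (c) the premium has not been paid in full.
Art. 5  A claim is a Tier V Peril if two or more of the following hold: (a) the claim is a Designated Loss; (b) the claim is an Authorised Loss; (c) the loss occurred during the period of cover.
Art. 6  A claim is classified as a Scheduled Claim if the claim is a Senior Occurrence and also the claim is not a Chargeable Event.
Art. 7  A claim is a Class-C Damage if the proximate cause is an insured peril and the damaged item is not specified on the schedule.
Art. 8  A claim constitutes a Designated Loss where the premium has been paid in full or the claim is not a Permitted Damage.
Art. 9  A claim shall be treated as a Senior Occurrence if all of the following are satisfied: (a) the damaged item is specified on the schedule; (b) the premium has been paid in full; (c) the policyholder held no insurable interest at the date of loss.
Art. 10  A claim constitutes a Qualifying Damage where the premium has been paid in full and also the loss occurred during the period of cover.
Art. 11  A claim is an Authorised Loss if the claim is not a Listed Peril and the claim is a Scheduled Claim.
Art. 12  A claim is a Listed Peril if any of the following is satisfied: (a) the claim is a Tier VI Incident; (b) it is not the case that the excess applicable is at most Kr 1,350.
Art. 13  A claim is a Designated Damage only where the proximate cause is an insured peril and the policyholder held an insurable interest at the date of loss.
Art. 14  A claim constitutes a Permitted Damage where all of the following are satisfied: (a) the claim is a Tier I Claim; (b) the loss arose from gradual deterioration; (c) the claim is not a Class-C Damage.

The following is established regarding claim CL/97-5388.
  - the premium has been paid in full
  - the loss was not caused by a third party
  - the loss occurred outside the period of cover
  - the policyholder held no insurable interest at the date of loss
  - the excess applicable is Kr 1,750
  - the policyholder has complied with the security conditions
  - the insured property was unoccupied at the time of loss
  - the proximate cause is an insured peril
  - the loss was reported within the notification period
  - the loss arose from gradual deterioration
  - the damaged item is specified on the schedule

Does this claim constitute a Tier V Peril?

Under article 3: the policyholder held an insurable interest at the date of loss? no; and the policyholder has not complied with the security conditions? no. So the claim is not a Tier I Claim.
Under article 7: the proximate cause is an insured peril? yes; and the damaged item is not specified on the schedule? no. So the claim is not a Class-C Damage.
Under article 14: Tier I Claim (article 3)? no; and the loss arose from gradual deterioration? yes; and not a Class-C Damage (article 7)? yes. So the claim is not a Permitted Damage.
Under article 8: the premium has been paid in full? yes; or not a Permitted Damage (article 14)? yes. So the claim is a Designated Loss.
Under article 4: the loss was not reported within the notification period? no; the insured property was occupied at the time of loss? no; the premium has not been paid in full? no — 0 of 3 hold (need ≥2) → not satisfied.
Under article 12: Tier VI Incident (article 4)? no; or excess applicable: Kr 1,750 ≤ Kr 1,350? no, so negated condition yes. So the claim is a Listed Peril.
Under article 9: the damaged item is specified on the schedule? yes; and the premium has been paid in full? yes; and the policyholder held no insurable interest at the date of loss? yes. So the claim is a Senior Occurrence.
Under article 2: the damaged item is specified on the schedule? yes; and the premium has been paid in full? yes. So the claim is a Chargeable Event.
Under article 6: Senior Occurrence (article 9)? yes; and not a Chargeable Event (article 2)? no. So the claim is not a Scheduled Claim.
Under article 11: not a Listed Peril (article 12)? no; and Scheduled Claim (article 6)? no. So the claim is not an Authorised Loss.
Under article 5: Designated Loss (article 8)? yes; Authorised Loss (article 11)? no; the loss occurred during the period of cover? no — 1 of 3 hold (need ≥2) → not satisfied.

No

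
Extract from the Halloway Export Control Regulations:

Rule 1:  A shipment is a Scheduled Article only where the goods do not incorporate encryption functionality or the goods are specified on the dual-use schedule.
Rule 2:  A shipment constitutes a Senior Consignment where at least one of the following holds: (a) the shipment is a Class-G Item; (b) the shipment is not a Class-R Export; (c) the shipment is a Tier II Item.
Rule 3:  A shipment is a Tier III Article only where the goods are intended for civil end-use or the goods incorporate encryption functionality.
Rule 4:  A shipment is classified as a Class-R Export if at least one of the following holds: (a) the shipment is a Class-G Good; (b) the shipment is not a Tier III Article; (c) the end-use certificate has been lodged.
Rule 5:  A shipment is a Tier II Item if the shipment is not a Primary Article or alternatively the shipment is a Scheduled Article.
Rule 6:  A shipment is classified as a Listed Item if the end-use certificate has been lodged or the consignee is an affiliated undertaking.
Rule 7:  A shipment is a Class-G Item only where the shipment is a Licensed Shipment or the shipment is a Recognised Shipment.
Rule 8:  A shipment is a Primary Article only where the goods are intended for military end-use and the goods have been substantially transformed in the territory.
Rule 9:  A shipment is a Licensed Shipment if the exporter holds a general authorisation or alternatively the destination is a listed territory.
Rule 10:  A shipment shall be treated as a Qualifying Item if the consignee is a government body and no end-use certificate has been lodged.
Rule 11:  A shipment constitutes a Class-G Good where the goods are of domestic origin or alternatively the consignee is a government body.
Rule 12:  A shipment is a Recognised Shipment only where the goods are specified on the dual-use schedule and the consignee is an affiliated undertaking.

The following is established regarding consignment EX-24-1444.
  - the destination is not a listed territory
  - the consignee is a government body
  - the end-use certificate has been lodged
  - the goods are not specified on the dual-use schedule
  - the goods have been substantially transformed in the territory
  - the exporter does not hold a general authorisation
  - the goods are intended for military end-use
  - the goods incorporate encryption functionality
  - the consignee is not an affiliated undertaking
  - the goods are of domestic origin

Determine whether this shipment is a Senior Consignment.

No

Under rule 9: the exporter holds a general authorisation? no; or the destination is a listed territory? no. So the shipment is not a Licensed Shipment.
Under rule 12: the goods are specified on the dual-use schedule? no; and the consignee is an affiliated undertaking? no. So the shipment is not a Recognised Shipment.
Under rule 7: Licensed Shipment (rule 9)? no; or Recognised Shipment (rule 12)? no. So the shipment is not a Class-G Item.
Under rule 11: the goods are of domestic origin? yes; or the consignee is a government body? yes. So the shipment is a Class-G Good.
Under rule 3: the goods are intended for civil end-use? no; or the goods incorporate encryption functionality? yes. So the shipment is a Tier III Article.
Under rule 4: Class-G Good (rule 11)? yes; or not a Tier III Article (rule 3)? no; or the end-use certificate has been lodged? yes. So the shipment is a Class-R Export.
Under rule 8: the goods are intended for military end-use? yes; and the goods have been substantially transformed in the territory? yes. So the shipment is a Primary Article.
Under rule 1: the goods do not incorporate encryption functionality? no; or the goods are specified on the dual-use schedule? no. So the shipment is not a Scheduled Article.
Under rule 5: not a Primary Article (rule 8)? no; or Scheduled Article (rule 1)? no. So the shipment is not a Tier II Item.
Under rule 2: Class-G Item (rule 7)? no; or not a Class-R Export (rule 4)? no; or Tier II Item (rule 5)? no. So the shipment is not a Senior Consignment.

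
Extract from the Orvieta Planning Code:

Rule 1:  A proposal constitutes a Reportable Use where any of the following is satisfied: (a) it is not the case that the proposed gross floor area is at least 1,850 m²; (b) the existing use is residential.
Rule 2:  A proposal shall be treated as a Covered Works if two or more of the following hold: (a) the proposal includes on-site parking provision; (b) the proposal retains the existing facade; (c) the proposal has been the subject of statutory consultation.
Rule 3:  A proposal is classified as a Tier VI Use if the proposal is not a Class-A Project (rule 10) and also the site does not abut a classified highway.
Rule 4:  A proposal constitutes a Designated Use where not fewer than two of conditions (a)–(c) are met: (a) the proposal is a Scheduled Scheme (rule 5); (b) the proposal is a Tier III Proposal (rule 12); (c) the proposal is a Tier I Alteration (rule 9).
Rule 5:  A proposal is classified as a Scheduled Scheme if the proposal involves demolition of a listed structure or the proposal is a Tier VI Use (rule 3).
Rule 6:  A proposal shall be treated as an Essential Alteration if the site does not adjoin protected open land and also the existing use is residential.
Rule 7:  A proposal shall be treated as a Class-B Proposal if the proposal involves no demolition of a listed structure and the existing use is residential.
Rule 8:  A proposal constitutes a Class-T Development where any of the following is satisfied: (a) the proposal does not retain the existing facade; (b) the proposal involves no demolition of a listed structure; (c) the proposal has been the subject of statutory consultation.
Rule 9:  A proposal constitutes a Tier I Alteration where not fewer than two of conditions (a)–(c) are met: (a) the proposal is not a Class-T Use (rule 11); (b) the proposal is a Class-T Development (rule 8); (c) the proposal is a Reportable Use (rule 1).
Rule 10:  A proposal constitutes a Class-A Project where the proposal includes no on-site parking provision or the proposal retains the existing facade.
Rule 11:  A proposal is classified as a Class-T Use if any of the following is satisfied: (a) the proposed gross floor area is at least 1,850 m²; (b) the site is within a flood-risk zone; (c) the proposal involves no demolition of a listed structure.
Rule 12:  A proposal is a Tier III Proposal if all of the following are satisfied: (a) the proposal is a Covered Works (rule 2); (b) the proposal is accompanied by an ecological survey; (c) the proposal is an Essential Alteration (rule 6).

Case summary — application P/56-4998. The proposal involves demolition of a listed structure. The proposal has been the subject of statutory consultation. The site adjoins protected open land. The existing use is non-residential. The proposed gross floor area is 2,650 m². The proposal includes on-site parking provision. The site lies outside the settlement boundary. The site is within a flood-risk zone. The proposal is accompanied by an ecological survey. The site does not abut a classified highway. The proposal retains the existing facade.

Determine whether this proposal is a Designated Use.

rule 10 — Class-A Project: [the proposal includes no on-site parking provision? no] OR [the proposal retains the existing facade? yes] → satisfied.
rule 3 — Tier VI Use: [not a Class-A Project (rule 10)? no] AND [the site does not abut a classified highway? yes] → not satisfied.
rule 5 — Scheduled Scheme: [the proposal involves demolition of a listed structure? yes] OR [Tier VI Use (rule 3)? no] → satisfied.
rule 2 — Covered Works: the proposal includes on-site parking provision? yes; the proposal retains the existing facade? yes; the proposal has been the subject of statutory consultation? yes — 3 of 3 hold (need ≥2) → satisfied.
rule 6 — Essential Alteration: [the site does not adjoin protected open land? no] AND [the existing use is residential? no] → not satisfied.
rule 12 — Tier III Proposal: [Covered Works (rule 2)? yes] AND [the proposal is accompanied by an ecological survey? yes] AND [Essential Alteration (rule 6)? no] → not satisfied.
rule 11 — Class-T Use: [proposed gross floor area: 2,650 m² ≥ 1,850 m²? yes] OR [the site is within a flood-risk zone? yes] OR [the proposal involves no demolition of a listed structure? no] → satisfied.
rule 8 — Class-T Development: [the proposal does not retain the existing facade? no] OR [the proposal involves no demolition of a listed structure? no] OR [the proposal has been the subject of statutory consultation? yes] → satisfied.
rule 1 — Reportable Use: [proposed gross floor area: 2,650 m² ≥ 1,850 m²? yes, so negated condition no] OR [the existing use is residential? no] → not satisfied.
rule 9 — Tier I Alteration: not a Class-T Use (rule 11)? no; Class-T Development (rule 8)? yes; Reportable Use (rule 1)? no — 1 of 3 hold (need ≥2) → not satisfied.
rule 4 — Designated Use: Scheduled Scheme (rule 5)? yes; Tier III Proposal (rule 12)? no; Tier I Alteration (rule 9)? no — 1 of 3 hold (need ≥2) → not satisfied.

No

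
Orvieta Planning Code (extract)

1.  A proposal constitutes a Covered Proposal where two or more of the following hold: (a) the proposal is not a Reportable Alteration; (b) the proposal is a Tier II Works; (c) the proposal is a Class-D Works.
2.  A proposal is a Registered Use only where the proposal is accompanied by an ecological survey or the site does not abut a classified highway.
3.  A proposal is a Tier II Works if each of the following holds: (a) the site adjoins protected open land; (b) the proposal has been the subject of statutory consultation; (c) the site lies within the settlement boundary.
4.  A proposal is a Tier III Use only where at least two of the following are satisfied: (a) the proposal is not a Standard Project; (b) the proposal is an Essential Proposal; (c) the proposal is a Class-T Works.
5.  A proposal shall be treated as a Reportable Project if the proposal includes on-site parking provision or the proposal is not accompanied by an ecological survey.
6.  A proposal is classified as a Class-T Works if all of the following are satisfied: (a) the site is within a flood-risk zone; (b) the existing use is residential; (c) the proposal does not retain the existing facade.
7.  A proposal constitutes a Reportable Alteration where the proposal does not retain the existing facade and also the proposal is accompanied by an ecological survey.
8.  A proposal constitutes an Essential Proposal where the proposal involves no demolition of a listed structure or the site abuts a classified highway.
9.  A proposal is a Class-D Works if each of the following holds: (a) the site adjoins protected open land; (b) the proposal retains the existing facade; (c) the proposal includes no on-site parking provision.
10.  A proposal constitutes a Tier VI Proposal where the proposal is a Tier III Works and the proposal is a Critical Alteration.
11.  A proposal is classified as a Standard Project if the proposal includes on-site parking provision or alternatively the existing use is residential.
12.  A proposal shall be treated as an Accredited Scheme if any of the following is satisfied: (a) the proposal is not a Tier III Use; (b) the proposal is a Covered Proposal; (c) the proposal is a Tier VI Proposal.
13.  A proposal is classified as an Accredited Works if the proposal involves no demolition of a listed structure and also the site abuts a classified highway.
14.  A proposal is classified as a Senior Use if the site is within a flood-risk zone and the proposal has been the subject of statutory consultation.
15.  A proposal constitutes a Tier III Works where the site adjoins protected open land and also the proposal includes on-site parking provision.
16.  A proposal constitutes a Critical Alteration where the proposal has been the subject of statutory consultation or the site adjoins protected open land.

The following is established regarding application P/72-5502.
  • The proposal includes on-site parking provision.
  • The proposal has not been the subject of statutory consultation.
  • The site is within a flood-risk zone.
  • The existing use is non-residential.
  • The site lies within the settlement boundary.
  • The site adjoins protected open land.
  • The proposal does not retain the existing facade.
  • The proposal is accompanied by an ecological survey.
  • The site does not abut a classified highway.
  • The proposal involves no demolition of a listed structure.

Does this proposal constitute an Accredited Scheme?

Yes

Under paragraph 11: the proposal includes on-site parking provision? yes; or the existing use is residential? no. So the proposal is a Standard Project.
Under paragraph 8: the proposal involves no demolition of a listed structure? yes; or the site abuts a classified highway? no. So the proposal is an Essential Proposal.
Under paragraph 6: the site is within a flood-risk zone? yes; and the existing use is residential? no; and the proposal does not retain the existing facade? yes. So the proposal is not a Class-T Works.
Under paragraph 4: not a Standard Project (paragraph 11)? no; Essential Proposal (paragraph 8)? yes; Class-T Works (paragraph 6)? no — 1 of 3 hold (need ≥2) → not satisfied.
Under paragraph 7: the proposal does not retain the existing facade? yes; and the proposal is accompanied by an ecological survey? yes. So the proposal is a Reportable Alteration.
Under paragraph 3: the site adjoins protected open land? yes; and the proposal has been the subject of statutory consultation? no; and the site lies within the settlement boundary? yes. So the proposal is not a Tier II Works.
Under paragraph 9: the site adjoins protected open land? yes; and the proposal retains the existing facade? no; and the proposal includes no on-site parking provision? no. So the proposal is not a Class-D Works.
Under paragraph 1: not a Reportable Alteration (paragraph 7)? no; Tier II Works (paragraph 3)? no; Class-D Works (paragraph 9)? no — 0 of 3 hold (need ≥2) → not satisfied.
Under paragraph 15: the site adjoins protected open land? yes; and the proposal includes on-site parking provision? yes. So the proposal is a Tier III Works.
Under paragraph 16: the proposal has been the subject of statutory consultation? no; or the site adjoins protected open land? yes. So the proposal is a Critical Alteration.
Under paragraph 10: Tier III Works (paragraph 15)? yes; and Critical Alteration (paragraph 16)? yes. So the proposal is a Tier VI Proposal.
Under paragraph 12: not a Tier III Use (paragraph 4)? yes; or Covered Proposal (paragraph 1)? no; or Tier VI Proposal (paragraph 10)? yes. So the proposal is an Accredited Scheme.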